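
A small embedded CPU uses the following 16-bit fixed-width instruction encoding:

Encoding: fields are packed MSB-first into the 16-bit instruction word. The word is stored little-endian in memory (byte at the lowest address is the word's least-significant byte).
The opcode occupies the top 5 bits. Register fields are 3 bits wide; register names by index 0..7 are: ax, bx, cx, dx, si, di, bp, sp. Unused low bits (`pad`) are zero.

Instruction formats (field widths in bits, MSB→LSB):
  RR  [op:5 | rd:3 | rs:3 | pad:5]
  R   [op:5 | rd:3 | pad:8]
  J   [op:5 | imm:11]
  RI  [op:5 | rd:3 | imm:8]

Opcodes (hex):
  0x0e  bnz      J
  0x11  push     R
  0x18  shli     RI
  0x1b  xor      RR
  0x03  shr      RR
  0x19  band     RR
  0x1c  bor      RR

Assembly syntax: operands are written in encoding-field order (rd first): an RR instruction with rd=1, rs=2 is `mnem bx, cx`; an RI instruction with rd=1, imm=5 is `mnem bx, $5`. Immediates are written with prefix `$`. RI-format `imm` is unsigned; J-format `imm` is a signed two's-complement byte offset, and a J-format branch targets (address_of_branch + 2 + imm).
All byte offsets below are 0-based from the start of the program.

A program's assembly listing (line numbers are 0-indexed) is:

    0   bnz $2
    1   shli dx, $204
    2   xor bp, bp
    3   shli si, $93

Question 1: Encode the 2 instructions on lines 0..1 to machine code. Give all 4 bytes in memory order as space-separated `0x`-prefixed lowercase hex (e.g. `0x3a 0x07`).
0x02 0x70 0xcc 0xc3

L0: bnz op=0xe:5|imm=2:11 ⇒ 0x7002 ⇒ little 02 70
L1: shli op=0x18:5|rd=3:3|imm=204:8 ⇒ 0xc3cc ⇒ little cc c3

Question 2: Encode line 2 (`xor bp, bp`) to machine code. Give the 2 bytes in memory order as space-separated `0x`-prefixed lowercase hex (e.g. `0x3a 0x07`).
L2: xor op=0x1b:5|rd=6:3|rs=6:3|pad=0:5 ⇒ 0xdec0 ⇒ little c0 de

0xc0 0xde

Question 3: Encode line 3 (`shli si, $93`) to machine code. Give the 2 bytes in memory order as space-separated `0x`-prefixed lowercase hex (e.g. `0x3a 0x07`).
0x5d 0xc4

line 3 (shli): pack op=0x18:5|rd=4:3|imm=93:8 = 0xc45d; little→ 5d c4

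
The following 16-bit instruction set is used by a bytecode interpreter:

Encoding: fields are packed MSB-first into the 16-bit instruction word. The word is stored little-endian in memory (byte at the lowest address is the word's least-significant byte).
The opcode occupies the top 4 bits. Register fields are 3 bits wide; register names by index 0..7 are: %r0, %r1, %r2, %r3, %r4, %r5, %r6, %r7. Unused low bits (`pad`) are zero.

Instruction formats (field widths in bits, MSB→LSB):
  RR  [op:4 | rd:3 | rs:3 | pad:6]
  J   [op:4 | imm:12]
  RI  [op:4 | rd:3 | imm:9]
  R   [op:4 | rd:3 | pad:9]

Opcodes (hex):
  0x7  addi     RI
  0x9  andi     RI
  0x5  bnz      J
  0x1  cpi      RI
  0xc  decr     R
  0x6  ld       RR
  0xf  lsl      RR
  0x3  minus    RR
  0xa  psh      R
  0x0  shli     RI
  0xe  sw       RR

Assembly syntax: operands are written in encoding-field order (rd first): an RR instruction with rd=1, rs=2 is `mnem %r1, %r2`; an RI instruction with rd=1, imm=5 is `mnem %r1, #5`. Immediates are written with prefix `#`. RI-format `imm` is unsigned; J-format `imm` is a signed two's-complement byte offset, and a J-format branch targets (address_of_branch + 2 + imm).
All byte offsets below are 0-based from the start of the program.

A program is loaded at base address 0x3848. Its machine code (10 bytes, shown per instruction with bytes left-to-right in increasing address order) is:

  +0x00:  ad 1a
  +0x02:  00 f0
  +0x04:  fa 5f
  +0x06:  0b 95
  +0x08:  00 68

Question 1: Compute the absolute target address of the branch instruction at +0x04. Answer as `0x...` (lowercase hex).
+0x04: fa 5f ⇒ word 0x5ffa (little)
  top 4b → 0x5 → bnz [J]
  imm@[11:0]=0xffa (s12→-6) ⇒ #-6
  target = base 0x3848 + off 0x04 + 2 + imm -6 = 0x3848

0x3848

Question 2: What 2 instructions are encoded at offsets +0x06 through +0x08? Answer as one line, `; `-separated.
[06] 0b 95 → 0x950b
  top 4b → 0x9 → andi [RI]
  rd@[11:9]=0x2 ⇒ %r2
  imm@[8:0]=0x10b ⇒ #267
[08] 00 68 → 0x6800
  top 4b → 0x6 → ld [RR]
  rd@[11:9]=0x4 ⇒ %r4
  rs@[8:6]=0x0 ⇒ %r0

andi %r2, #267; ld %r4, %r0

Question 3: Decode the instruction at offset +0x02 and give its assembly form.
lsl %r0, %r0

+0x02: 00 f0 ⇒ word 0xf000 (little)
  top 4b → 0xf → lsl [RR]
  [11:9] rd=0 = %r0
  [8:6] rs=0 = %r0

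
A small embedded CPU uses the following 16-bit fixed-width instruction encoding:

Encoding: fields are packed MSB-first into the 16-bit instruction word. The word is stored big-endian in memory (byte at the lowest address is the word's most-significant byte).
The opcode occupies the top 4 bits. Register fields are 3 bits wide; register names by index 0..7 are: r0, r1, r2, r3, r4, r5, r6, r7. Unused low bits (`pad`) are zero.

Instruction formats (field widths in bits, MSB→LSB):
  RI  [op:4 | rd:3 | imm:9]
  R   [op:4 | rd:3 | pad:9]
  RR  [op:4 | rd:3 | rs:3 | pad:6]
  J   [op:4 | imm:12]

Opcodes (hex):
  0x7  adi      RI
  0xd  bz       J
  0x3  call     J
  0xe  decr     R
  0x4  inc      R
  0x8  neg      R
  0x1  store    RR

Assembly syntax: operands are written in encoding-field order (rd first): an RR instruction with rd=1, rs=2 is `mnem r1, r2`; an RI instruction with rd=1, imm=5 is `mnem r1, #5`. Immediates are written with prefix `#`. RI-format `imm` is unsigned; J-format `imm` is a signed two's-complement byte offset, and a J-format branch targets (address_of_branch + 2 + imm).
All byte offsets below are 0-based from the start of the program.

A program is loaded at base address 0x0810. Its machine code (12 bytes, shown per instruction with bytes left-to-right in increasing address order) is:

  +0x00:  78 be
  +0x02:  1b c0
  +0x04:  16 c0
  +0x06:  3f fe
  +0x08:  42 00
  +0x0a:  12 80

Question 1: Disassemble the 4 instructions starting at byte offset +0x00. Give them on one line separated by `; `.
+0x00: 78 be ⇒ word 0x78be (big)
  opcode bits[15:12]=0x7: adi/RI
  rd@[11:9]=0x4 ⇒ r4
  imm@[8:0]=0xbe ⇒ #190
+0x02: 1b c0 ⇒ word 0x1bc0 (big)
  opcode bits[15:12]=0x1: store/RR
  rd@[11:9]=0x5 ⇒ r5
  rs@[8:6]=0x7 ⇒ r7
+0x04: 16 c0 ⇒ word 0x16c0 (big)
  opcode bits[15:12]=0x1: store/RR
  rd@[11:9]=0x3 ⇒ r3
  rs@[8:6]=0x3 ⇒ r3
+0x06: 3f fe ⇒ word 0x3ffe (big)
  opcode bits[15:12]=0x3: call/J
  imm@[11:0]=0xffe (s12→-2) ⇒ #-2

adi r4, #190; store r5, r7; store r3, r3; call #-2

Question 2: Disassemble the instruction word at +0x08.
inc r1

off 0x08: read 42 00 as big → 0x4200
  opcode bits[15:12]=0x4: inc/R
  [11:9] rd=1 = r1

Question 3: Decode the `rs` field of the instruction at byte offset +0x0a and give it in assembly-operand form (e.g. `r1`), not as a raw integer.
+0x0a: 12 80 ⇒ word 0x1280 (big)
  top 4b → 0x1 → store [RR]
  rd@[11:9]=0x1 ⇒ r1
  rs@[8:6]=0x2 ⇒ r2

r2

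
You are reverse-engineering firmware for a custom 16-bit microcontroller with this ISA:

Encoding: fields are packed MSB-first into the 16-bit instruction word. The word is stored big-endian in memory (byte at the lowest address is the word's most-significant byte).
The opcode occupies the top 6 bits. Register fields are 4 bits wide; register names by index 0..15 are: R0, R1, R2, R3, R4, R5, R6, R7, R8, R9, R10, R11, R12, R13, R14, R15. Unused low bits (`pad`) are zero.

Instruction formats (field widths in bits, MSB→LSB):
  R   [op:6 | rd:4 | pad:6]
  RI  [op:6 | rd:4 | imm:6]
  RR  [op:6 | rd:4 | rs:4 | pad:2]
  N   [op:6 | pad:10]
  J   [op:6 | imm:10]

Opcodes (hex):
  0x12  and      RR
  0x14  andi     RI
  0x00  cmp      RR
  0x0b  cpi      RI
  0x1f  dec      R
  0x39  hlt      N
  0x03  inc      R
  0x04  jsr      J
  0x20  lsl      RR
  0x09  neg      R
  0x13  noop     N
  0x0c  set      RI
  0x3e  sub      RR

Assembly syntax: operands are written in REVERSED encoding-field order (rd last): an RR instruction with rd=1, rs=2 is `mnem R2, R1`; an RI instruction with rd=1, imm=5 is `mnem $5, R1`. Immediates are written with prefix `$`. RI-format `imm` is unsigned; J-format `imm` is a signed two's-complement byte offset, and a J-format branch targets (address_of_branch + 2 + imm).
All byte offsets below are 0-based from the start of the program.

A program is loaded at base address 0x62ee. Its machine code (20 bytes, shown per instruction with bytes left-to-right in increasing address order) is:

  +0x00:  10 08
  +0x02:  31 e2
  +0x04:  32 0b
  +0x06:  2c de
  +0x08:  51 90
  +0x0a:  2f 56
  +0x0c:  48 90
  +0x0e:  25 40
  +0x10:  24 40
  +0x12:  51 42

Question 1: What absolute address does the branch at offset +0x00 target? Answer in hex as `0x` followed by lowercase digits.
[00] 10 08 → 0x1008
  op=0x1008>>10=0x4 ⇒ jsr (J)
  [9:0] imm=8 = $8
  target = base 0x62ee + off 0x00 + 2 + imm 8 = 0x62f8

0x62f8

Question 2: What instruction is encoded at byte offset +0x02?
[02] 31 e2 → 0x31e2
  opcode bits[15:10]=0xc: set/RI
  [9:6] rd=7 = R7
  [5:0] imm=34 = $34

set $34, R7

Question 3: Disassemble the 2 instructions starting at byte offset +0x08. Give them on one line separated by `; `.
@+08  big-endian(51 90) = 0x5190
  opcode bits[15:10]=0x14: andi/RI
  [9:6] rd=6 = R6
  [5:0] imm=16 = $16
@+0a  big-endian(2f 56) = 0x2f56
  opcode bits[15:10]=0xb: cpi/RI
  [9:6] rd=13 = R13
  [5:0] imm=22 = $22

andi $16, R6; cpi $22, R13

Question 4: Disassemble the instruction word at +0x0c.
@+0c  big-endian(48 90) = 0x4890
  opcode bits[15:10]=0x12: and/RR
  [9:6] rd=2 = R2
  [5:2] rs=4 = R4

and R4, R2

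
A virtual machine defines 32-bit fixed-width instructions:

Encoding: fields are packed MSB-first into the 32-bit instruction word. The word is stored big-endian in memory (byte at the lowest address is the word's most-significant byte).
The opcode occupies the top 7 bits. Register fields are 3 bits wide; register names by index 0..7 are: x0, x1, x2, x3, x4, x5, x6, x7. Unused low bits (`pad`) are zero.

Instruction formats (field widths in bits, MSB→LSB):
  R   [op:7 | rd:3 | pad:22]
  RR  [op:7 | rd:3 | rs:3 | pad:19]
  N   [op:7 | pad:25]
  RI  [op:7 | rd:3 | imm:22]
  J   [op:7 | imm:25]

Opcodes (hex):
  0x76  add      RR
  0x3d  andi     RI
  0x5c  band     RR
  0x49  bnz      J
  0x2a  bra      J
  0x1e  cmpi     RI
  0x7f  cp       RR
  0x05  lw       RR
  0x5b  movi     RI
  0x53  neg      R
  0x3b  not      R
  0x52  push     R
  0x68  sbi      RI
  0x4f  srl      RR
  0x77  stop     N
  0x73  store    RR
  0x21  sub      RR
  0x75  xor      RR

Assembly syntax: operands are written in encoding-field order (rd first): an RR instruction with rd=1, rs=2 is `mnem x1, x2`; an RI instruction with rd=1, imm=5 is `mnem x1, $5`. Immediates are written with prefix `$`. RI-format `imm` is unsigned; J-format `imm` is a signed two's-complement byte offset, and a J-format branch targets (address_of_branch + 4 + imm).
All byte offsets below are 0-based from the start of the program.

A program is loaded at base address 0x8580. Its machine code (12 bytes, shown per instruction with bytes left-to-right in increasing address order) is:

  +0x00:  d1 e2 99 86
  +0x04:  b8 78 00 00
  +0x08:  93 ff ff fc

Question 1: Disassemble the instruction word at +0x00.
+0x00: d1 e2 99 86 ⇒ word 0xd1e29986 (big)
  opcode bits[31:25]=0x68: sbi/RI
  rd@[24:22]=0x7 ⇒ x7
  imm@[21:0]=0x229986 ⇒ $2267526

sbi x7, $2267526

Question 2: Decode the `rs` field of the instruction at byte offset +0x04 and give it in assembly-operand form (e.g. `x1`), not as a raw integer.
+0x04: b8 78 00 00 ⇒ word 0xb8780000 (big)
  top 7b → 0x5c → band [RR]
  [24:22] rd=1 = x1
  [21:19] rs=7 = x7

x7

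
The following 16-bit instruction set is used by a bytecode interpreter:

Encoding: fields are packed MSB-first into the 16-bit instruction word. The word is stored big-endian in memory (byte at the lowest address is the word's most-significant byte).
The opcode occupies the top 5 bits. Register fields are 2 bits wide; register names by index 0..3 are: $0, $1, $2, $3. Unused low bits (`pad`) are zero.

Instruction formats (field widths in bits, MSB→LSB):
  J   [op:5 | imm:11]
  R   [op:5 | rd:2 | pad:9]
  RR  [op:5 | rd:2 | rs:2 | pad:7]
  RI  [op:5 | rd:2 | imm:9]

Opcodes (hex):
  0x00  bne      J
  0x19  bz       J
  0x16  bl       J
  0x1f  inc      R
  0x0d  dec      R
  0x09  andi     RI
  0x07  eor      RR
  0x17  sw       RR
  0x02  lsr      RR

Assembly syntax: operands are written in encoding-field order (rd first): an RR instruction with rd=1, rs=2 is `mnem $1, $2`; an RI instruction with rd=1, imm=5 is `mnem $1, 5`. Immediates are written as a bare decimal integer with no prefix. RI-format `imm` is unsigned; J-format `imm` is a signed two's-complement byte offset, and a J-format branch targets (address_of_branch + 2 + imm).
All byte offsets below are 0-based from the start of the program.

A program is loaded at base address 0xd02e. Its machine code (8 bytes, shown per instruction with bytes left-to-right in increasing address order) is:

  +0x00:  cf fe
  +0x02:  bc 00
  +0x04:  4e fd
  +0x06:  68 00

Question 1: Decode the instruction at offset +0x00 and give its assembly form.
@+00  big-endian(cf fe) = 0xcffe
  top 5b → 0x19 → bz [J]
  imm: (w>>0)&0x7ff=0x7fe (s11→-2) → -2

bz -2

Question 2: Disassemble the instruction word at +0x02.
+0x02: bc 00 ⇒ word 0xbc00 (big)
  op=0xbc00>>11=0x17 ⇒ sw (RR)
  rd@[10:9]=0x2 ⇒ $2
  rs@[8:7]=0x0 ⇒ $0

sw $2, $0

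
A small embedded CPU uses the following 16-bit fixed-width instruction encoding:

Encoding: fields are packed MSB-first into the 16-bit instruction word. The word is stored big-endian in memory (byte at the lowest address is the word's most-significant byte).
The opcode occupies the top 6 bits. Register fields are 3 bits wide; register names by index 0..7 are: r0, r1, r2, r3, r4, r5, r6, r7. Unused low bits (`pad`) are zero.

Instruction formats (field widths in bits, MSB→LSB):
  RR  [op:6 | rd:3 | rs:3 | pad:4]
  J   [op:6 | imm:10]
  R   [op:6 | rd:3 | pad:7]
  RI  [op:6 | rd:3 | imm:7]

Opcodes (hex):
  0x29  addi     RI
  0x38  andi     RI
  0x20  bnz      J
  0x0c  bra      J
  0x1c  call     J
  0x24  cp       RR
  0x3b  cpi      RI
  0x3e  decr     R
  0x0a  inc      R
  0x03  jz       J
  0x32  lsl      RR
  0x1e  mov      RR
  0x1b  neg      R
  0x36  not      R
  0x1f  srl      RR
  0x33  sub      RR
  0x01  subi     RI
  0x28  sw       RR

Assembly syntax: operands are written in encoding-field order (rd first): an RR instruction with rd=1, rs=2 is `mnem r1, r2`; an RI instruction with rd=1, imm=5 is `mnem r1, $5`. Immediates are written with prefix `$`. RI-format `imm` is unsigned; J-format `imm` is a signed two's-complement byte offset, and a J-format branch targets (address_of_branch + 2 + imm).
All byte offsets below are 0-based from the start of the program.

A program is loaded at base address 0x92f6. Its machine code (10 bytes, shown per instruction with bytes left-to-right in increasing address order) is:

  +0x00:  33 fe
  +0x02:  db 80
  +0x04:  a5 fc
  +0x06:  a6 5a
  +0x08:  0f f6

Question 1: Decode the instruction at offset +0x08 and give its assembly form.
jz $-10

@+08  big-endian(0f f6) = 0x0ff6
  op=0x0ff6>>10=0x3 ⇒ jz (J)
  imm: (w>>0)&0x3ff=0x3f6 (s10→-10) → $-10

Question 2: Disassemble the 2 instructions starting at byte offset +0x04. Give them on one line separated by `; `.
addi r3, $124; addi r4, $90

+0x04: a5 fc ⇒ word 0xa5fc (big)
  op=0xa5fc>>10=0x29 ⇒ addi (RI)
  rd@[9:7]=0x3 ⇒ r3
  imm@[6:0]=0x7c ⇒ $124
+0x06: a6 5a ⇒ word 0xa65a (big)
  op=0xa65a>>10=0x29 ⇒ addi (RI)
  rd@[9:7]=0x4 ⇒ r4
  imm@[6:0]=0x5a ⇒ $90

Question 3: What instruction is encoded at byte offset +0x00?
bra $-2

off 0x00: read 33 fe as big → 0x33fe
  opcode bits[15:10]=0xc: bra/J
  imm@[9:0]=0x3fe (s10→-2) ⇒ $-2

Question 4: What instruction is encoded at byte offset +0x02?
not r7

@+02  big-endian(db 80) = 0xdb80
  opcode bits[15:10]=0x36: not/R
  rd@[9:7]=0x7 ⇒ r7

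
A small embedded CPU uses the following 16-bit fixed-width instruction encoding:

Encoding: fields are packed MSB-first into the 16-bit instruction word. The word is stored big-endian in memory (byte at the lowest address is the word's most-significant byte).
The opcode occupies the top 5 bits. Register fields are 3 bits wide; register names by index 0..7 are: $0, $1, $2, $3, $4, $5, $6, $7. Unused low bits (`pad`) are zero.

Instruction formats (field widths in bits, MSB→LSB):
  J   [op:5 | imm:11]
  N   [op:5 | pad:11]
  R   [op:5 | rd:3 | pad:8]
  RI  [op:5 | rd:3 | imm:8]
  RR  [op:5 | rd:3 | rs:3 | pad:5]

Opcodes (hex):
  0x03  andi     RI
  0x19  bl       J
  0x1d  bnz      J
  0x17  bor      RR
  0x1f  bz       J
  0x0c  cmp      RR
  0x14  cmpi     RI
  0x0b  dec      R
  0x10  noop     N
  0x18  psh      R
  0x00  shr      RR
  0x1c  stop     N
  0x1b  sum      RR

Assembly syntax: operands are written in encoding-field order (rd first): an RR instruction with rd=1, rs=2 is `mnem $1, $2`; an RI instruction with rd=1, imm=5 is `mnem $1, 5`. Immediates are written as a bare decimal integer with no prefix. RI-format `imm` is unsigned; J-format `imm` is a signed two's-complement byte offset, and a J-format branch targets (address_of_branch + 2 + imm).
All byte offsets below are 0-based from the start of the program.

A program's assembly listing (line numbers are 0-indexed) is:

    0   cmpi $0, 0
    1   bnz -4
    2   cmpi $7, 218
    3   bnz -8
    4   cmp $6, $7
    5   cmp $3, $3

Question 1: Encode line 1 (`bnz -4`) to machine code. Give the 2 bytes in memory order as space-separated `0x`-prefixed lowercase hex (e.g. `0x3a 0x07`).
line 1 (bnz): pack op=0x1d:5|imm=-4:11 = 0xeffc; big→ ef fc

0xef 0xfc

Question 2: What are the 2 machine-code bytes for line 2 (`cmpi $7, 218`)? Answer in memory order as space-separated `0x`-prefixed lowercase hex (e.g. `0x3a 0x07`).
line 2 (cmpi): pack op=0x14:5|rd=7:3|imm=218:8 = 0xa7da; big→ a7 da

0xa7 0xda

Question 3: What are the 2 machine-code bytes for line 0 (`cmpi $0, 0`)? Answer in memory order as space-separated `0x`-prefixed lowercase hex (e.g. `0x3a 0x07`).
0xa0 0x00

L0: cmpi op=0x14:5|rd=0:3|imm=0:8 ⇒ 0xa000 ⇒ big a0 00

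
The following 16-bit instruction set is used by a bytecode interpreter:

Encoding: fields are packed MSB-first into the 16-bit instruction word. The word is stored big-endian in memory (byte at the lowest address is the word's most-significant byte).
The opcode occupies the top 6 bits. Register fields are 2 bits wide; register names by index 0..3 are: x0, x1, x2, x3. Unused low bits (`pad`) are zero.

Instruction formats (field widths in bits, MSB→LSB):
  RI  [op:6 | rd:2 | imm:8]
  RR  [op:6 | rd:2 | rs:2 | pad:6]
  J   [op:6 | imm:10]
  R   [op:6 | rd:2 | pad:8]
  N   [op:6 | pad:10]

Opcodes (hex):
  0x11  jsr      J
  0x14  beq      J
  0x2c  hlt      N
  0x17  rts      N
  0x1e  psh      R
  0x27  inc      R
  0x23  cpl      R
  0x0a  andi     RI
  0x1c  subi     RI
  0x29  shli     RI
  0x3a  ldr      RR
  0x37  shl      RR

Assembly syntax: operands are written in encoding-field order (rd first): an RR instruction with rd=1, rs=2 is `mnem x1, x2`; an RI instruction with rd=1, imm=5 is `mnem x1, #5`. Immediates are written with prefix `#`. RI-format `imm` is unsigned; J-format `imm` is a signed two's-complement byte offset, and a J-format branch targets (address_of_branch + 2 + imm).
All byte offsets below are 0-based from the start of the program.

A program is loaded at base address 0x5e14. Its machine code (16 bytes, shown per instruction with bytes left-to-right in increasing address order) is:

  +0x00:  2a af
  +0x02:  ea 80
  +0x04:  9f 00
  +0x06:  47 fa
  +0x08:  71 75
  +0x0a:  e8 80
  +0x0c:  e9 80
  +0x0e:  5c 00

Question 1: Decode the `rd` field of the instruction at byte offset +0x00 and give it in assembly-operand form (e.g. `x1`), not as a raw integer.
@+00  big-endian(2a af) = 0x2aaf
  opcode bits[15:10]=0xa: andi/RI
  rd@[9:8]=0x2 ⇒ x2
  imm@[7:0]=0xaf ⇒ #175

x2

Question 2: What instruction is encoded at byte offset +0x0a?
@+0a  big-endian(e8 80) = 0xe880
  opcode bits[15:10]=0x3a: ldr/RR
  [9:8] rd=0 = x0
  [7:6] rs=2 = x2

ldr x0, x2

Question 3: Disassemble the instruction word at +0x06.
+0x06: 47 fa ⇒ word 0x47fa (big)
  opcode bits[15:10]=0x11: jsr/J
  imm@[9:0]=0x3fa (s10→-6) ⇒ #-6

jsr #-6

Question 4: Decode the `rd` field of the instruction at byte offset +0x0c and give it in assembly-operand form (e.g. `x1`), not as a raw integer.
x1

[0c] e9 80 → 0xe980
  top 6b → 0x3a → ldr [RR]
  [9:8] rd=1 = x1
  [7:6] rs=2 = x2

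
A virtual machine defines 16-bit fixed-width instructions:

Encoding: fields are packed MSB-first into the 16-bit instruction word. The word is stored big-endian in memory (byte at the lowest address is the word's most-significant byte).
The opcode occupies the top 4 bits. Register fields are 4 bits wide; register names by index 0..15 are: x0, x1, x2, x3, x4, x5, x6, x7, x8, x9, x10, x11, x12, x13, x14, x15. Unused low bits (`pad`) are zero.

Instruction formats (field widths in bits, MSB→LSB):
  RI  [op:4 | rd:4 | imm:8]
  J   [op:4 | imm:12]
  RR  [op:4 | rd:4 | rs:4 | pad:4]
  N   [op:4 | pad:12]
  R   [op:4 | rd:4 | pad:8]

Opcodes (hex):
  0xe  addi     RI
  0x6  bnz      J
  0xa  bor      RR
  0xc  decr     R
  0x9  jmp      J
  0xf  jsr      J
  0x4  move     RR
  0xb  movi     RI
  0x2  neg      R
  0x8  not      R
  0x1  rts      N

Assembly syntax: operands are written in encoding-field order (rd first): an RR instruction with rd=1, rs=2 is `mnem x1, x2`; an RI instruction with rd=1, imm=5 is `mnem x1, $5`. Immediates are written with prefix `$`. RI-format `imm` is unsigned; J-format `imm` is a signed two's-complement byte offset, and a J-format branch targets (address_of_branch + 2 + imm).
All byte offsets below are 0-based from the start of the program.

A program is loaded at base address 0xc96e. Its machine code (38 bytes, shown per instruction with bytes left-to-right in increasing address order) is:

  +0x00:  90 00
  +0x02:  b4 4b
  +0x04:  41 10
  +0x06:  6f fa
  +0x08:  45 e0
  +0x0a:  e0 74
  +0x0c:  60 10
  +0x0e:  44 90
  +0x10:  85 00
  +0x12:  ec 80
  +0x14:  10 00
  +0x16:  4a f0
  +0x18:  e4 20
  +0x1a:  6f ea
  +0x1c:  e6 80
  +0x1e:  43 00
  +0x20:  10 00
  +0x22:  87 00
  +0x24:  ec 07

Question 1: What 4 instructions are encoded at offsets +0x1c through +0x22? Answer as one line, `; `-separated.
addi x6, $128; move x3, x0; rts; not x7

@+1c  big-endian(e6 80) = 0xe680
  top 4b → 0xe → addi [RI]
  rd: (w>>8)&0xf=0x6 → x6
  imm: (w>>0)&0xff=0x80 → $128
@+1e  big-endian(43 00) = 0x4300
  top 4b → 0x4 → move [RR]
  rd: (w>>8)&0xf=0x3 → x3
  rs: (w>>4)&0xf=0x0 → x0
@+20  big-endian(10 00) = 0x1000
  top 4b → 0x1 → rts [N]
@+22  big-endian(87 00) = 0x8700
  top 4b → 0x8 → not [R]
  rd: (w>>8)&0xf=0x7 → x7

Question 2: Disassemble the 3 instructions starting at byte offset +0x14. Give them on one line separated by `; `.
rts; move x10, x15; addi x4, $32

[14] 10 00 → 0x1000
  top 4b → 0x1 → rts [N]
[16] 4a f0 → 0x4af0
  top 4b → 0x4 → move [RR]
  rd: (w>>8)&0xf=0xa → x10
  rs: (w>>4)&0xf=0xf → x15
[18] e4 20 → 0xe420
  top 4b → 0xe → addi [RI]
  rd: (w>>8)&0xf=0x4 → x4
  imm: (w>>0)&0xff=0x20 → $32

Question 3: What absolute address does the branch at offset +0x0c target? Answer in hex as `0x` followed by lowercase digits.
0xc98c

off 0x0c: read 60 10 as big → 0x6010
  opcode bits[15:12]=0x6: bnz/J
  imm: (w>>0)&0xfff=0x10 → $16
  target = base 0xc96e + off 0x0c + 2 + imm 16 = 0xc98c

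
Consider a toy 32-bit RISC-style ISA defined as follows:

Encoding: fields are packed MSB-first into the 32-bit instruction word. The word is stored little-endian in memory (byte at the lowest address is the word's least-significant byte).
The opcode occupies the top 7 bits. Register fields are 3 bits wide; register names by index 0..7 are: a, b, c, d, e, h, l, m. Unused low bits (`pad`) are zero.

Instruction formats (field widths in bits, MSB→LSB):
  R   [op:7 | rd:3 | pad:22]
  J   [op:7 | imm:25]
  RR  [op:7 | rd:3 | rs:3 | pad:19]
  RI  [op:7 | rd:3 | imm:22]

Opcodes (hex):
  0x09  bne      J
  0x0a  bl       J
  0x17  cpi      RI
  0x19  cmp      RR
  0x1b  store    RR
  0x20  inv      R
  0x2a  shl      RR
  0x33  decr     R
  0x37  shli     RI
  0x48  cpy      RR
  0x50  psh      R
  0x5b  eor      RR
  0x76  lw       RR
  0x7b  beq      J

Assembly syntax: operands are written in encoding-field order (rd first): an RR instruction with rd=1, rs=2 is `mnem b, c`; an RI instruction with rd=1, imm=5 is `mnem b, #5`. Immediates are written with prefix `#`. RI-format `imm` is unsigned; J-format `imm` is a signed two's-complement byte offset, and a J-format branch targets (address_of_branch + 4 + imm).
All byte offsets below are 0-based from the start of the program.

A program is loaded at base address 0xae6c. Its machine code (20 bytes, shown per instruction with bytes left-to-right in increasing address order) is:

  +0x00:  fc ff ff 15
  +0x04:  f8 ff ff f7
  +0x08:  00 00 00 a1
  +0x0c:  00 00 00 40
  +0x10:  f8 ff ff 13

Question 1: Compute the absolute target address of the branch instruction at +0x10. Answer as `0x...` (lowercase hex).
0xae78

off 0x10: read f8 ff ff 13 as little → 0x13fffff8
  opcode bits[31:25]=0x9: bne/J
  imm@[24:0]=0x1fffff8 (s25→-8) ⇒ #-8
  target = base 0xae6c + off 0x10 + 4 + imm -8 = 0xae78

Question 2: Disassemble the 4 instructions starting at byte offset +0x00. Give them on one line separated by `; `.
bl #-4; beq #-8; psh e; inv a

off 0x00: read fc ff ff 15 as little → 0x15fffffc
  opcode bits[31:25]=0xa: bl/J
  imm: (w>>0)&0x1ffffff=0x1fffffc (s25→-4) → #-4
off 0x04: read f8 ff ff f7 as little → 0xf7fffff8
  opcode bits[31:25]=0x7b: beq/J
  imm: (w>>0)&0x1ffffff=0x1fffff8 (s25→-8) → #-8
off 0x08: read 00 00 00 a1 as little → 0xa1000000
  opcode bits[31:25]=0x50: psh/R
  rd: (w>>22)&0x7=0x4 → e
off 0x0c: read 00 00 00 40 as little → 0x40000000
  opcode bits[31:25]=0x20: inv/R
  rd: (w>>22)&0x7=0x0 → a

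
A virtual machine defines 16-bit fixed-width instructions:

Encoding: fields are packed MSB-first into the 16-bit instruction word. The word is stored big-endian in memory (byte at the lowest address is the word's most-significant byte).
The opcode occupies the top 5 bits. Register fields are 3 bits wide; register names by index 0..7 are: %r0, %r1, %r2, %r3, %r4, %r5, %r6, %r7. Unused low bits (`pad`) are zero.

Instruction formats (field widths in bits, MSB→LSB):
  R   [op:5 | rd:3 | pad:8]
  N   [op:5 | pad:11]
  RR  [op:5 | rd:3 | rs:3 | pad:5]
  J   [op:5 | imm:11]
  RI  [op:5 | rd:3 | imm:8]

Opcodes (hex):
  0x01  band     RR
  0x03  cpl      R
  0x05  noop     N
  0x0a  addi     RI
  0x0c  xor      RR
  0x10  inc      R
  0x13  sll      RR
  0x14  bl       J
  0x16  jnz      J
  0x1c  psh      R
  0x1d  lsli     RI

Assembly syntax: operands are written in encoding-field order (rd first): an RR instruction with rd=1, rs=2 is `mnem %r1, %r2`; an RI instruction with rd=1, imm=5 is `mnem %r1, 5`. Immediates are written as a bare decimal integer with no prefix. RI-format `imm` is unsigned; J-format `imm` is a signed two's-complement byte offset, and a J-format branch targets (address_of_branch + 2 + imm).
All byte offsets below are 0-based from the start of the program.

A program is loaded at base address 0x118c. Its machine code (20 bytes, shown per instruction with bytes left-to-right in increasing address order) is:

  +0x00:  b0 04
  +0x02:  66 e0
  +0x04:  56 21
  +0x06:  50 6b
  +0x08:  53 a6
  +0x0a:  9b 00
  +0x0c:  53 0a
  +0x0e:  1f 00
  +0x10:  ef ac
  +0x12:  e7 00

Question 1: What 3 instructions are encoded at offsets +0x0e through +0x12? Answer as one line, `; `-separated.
cpl %r7; lsli %r7, 172; psh %r7

[0e] 1f 00 → 0x1f00
  op=0x1f00>>11=0x3 ⇒ cpl (R)
  rd@[10:8]=0x7 ⇒ %r7
[10] ef ac → 0xefac
  op=0xefac>>11=0x1d ⇒ lsli (RI)
  rd@[10:8]=0x7 ⇒ %r7
  imm@[7:0]=0xac ⇒ 172
[12] e7 00 → 0xe700
  op=0xe700>>11=0x1c ⇒ psh (R)
  rd@[10:8]=0x7 ⇒ %r7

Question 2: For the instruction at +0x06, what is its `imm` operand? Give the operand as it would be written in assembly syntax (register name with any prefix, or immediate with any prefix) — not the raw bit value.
107

@+06  big-endian(50 6b) = 0x506b
  opcode bits[15:11]=0xa: addi/RI
  [10:8] rd=0 = %r0
  [7:0] imm=107 = 107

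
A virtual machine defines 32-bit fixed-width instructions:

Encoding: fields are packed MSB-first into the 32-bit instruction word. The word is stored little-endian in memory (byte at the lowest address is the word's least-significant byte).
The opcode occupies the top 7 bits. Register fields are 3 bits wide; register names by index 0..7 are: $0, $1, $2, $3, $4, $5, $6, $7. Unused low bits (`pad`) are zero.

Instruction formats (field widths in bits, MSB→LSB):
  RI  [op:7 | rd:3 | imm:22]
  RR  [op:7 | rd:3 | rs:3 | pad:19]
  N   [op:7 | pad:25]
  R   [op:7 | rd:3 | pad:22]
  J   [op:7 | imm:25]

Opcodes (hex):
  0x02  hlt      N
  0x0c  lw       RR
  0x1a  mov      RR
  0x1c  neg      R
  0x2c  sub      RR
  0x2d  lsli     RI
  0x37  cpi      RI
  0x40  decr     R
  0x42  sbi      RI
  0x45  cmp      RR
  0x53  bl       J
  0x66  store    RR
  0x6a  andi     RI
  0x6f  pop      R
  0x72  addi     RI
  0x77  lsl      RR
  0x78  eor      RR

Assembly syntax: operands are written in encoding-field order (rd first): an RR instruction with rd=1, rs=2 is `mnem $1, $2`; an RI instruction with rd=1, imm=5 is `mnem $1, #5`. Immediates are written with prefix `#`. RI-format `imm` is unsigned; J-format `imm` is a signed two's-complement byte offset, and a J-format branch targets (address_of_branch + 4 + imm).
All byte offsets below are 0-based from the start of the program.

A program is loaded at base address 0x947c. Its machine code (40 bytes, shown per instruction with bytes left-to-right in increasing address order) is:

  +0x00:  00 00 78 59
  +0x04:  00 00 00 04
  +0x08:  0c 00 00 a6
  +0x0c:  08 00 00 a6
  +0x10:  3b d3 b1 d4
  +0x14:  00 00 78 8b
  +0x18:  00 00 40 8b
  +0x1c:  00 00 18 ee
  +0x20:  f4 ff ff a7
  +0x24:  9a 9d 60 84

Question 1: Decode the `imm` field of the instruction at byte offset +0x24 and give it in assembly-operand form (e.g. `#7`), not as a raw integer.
+0x24: 9a 9d 60 84 ⇒ word 0x84609d9a (little)
  opcode bits[31:25]=0x42: sbi/RI
  rd@[24:22]=0x1 ⇒ $1
  imm@[21:0]=0x209d9a ⇒ #2137498

#2137498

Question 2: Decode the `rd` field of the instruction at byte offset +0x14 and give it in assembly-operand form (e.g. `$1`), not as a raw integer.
+0x14: 00 00 78 8b ⇒ word 0x8b780000 (little)
  top 7b → 0x45 → cmp [RR]
  [24:22] rd=5 = $5
  [21:19] rs=7 = $7

$5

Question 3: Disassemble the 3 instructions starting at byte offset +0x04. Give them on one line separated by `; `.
[04] 00 00 00 04 → 0x04000000
  opcode bits[31:25]=0x2: hlt/N
[08] 0c 00 00 a6 → 0xa600000c
  opcode bits[31:25]=0x53: bl/J
  [24:0] imm=12 = #12
[0c] 08 00 00 a6 → 0xa6000008
  opcode bits[31:25]=0x53: bl/J
  [24:0] imm=8 = #8

hlt; bl #12; bl #8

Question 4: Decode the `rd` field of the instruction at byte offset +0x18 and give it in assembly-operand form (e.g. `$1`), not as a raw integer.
$5

[18] 00 00 40 8b → 0x8b400000
  top 7b → 0x45 → cmp [RR]
  rd@[24:22]=0x5 ⇒ $5
  rs@[21:19]=0x0 ⇒ $0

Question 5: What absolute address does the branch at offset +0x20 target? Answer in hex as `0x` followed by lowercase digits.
+0x20: f4 ff ff a7 ⇒ word 0xa7fffff4 (little)
  opcode bits[31:25]=0x53: bl/J
  imm@[24:0]=0x1fffff4 (s25→-12) ⇒ #-12
  target = base 0x947c + off 0x20 + 4 + imm -12 = 0x9494

0x9494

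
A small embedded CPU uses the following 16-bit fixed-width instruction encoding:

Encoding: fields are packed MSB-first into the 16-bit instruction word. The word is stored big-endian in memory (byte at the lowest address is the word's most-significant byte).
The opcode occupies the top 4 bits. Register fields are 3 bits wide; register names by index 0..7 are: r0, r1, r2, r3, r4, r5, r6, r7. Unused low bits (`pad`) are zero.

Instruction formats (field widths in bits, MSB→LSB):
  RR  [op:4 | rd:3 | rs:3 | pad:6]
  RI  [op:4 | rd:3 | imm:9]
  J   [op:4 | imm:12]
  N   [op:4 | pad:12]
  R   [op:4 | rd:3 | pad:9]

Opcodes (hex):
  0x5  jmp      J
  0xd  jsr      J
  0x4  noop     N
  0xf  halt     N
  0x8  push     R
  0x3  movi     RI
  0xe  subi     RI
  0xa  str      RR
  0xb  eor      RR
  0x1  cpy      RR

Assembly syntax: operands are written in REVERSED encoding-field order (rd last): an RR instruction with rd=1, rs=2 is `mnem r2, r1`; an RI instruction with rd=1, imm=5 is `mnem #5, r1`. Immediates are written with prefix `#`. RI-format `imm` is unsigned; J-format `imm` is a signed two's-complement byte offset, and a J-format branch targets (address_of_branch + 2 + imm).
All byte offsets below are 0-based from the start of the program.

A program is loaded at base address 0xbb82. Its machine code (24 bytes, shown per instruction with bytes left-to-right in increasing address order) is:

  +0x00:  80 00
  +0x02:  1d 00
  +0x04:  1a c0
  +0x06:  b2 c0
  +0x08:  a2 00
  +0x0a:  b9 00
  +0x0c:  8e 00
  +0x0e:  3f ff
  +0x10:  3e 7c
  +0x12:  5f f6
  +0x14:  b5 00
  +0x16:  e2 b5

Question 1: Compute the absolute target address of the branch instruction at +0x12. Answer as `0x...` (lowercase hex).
0xbb8c

[12] 5f f6 → 0x5ff6
  opcode bits[15:12]=0x5: jmp/J
  imm: (w>>0)&0xfff=0xff6 (s12→-10) → #-10
  target = base 0xbb82 + off 0x12 + 2 + imm -10 = 0xbb8c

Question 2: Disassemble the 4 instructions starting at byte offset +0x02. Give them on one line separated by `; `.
cpy r4, r6; cpy r3, r5; eor r3, r1; str r0, r1

+0x02: 1d 00 ⇒ word 0x1d00 (big)
  top 4b → 0x1 → cpy [RR]
  rd: (w>>9)&0x7=0x6 → r6
  rs: (w>>6)&0x7=0x4 → r4
+0x04: 1a c0 ⇒ word 0x1ac0 (big)
  top 4b → 0x1 → cpy [RR]
  rd: (w>>9)&0x7=0x5 → r5
  rs: (w>>6)&0x7=0x3 → r3
+0x06: b2 c0 ⇒ word 0xb2c0 (big)
  top 4b → 0xb → eor [RR]
  rd: (w>>9)&0x7=0x1 → r1
  rs: (w>>6)&0x7=0x3 → r3
+0x08: a2 00 ⇒ word 0xa200 (big)
  top 4b → 0xa → str [RR]
  rd: (w>>9)&0x7=0x1 → r1
  rs: (w>>6)&0x7=0x0 → r0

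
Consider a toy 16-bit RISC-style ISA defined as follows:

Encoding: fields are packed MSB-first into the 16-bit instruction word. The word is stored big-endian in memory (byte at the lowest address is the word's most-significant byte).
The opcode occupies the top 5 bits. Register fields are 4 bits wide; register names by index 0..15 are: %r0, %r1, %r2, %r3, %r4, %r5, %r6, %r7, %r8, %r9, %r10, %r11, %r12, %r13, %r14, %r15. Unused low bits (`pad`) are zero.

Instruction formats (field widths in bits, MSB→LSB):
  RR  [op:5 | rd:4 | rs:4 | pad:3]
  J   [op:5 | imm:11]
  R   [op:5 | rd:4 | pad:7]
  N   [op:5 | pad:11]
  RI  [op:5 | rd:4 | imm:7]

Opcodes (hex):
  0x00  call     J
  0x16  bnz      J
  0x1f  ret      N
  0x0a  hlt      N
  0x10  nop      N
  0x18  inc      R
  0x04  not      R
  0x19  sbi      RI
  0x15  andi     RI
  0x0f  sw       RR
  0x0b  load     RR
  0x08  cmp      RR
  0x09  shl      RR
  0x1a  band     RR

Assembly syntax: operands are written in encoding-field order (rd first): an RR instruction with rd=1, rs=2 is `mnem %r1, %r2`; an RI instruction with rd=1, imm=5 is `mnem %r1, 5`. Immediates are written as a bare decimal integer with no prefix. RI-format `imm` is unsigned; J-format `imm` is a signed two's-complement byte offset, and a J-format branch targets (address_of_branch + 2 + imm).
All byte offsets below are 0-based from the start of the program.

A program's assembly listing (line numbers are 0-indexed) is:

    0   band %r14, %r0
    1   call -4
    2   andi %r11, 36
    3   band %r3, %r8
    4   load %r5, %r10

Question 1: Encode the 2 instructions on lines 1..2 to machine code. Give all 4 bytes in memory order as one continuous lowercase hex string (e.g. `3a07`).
07fcada4

line 1 (call): pack op=0x0:5|imm=-4:11 = 0x07fc; big→ 07 fc
line 2 (andi): pack op=0x15:5|rd=11:4|imm=36:7 = 0xada4; big→ ad a4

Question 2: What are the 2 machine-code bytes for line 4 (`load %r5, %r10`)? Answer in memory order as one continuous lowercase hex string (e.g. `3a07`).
4. load fields op=0xb:5|rd=5:4|rs=10:4|pad=0:3 → word 5ad0h → 5a d0

5ad0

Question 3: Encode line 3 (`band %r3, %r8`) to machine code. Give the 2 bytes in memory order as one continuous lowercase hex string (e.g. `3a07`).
3. band fields op=0x1a:5|rd=3:4|rs=8:4|pad=0:3 → word d1c0h → d1 c0

d1c0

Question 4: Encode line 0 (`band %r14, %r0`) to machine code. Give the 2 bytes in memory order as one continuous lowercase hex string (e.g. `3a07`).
d700

line 0 (band): pack op=0x1a:5|rd=14:4|rs=0:4|pad=0:3 = 0xd700; big→ d7 00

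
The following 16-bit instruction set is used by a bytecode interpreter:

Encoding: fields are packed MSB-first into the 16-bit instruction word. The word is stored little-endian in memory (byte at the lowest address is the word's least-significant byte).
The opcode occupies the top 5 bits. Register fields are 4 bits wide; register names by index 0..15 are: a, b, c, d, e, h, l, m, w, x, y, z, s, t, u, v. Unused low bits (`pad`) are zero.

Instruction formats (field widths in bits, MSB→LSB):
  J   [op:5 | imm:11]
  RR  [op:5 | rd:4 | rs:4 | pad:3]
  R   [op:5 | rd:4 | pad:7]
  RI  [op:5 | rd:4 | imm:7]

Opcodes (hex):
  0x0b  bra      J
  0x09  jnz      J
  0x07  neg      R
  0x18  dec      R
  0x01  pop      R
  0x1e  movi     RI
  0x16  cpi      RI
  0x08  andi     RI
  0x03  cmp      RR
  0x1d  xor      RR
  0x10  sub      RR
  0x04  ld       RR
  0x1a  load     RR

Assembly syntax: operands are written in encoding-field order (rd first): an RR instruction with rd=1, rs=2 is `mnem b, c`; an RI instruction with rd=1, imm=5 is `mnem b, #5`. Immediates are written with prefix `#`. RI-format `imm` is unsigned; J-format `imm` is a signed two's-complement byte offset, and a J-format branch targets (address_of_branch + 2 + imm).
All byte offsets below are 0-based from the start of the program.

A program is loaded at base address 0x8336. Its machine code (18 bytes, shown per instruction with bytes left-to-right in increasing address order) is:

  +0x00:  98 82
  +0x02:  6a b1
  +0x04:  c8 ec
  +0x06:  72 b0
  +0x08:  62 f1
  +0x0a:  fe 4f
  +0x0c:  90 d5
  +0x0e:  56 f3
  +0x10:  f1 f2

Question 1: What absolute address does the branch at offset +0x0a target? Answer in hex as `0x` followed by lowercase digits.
0x8340

@+0a  little-endian(fe 4f) = 0x4ffe
  op=0x4ffe>>11=0x9 ⇒ jnz (J)
  imm: (w>>0)&0x7ff=0x7fe (s11→-2) → #-2
  target = base 0x8336 + off 0x0a + 2 + imm -2 = 0x8340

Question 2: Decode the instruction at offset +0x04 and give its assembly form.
[04] c8 ec → 0xecc8
  op=0xecc8>>11=0x1d ⇒ xor (RR)
  rd@[10:7]=0x9 ⇒ x
  rs@[6:3]=0x9 ⇒ x

xor x, x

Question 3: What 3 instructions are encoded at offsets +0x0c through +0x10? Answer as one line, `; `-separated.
[0c] 90 d5 → 0xd590
  opcode bits[15:11]=0x1a: load/RR
  [10:7] rd=11 = z
  [6:3] rs=2 = c
[0e] 56 f3 → 0xf356
  opcode bits[15:11]=0x1e: movi/RI
  [10:7] rd=6 = l
  [6:0] imm=86 = #86
[10] f1 f2 → 0xf2f1
  opcode bits[15:11]=0x1e: movi/RI
  [10:7] rd=5 = h
  [6:0] imm=113 = #113

load z, c; movi l, #86; movi h, #113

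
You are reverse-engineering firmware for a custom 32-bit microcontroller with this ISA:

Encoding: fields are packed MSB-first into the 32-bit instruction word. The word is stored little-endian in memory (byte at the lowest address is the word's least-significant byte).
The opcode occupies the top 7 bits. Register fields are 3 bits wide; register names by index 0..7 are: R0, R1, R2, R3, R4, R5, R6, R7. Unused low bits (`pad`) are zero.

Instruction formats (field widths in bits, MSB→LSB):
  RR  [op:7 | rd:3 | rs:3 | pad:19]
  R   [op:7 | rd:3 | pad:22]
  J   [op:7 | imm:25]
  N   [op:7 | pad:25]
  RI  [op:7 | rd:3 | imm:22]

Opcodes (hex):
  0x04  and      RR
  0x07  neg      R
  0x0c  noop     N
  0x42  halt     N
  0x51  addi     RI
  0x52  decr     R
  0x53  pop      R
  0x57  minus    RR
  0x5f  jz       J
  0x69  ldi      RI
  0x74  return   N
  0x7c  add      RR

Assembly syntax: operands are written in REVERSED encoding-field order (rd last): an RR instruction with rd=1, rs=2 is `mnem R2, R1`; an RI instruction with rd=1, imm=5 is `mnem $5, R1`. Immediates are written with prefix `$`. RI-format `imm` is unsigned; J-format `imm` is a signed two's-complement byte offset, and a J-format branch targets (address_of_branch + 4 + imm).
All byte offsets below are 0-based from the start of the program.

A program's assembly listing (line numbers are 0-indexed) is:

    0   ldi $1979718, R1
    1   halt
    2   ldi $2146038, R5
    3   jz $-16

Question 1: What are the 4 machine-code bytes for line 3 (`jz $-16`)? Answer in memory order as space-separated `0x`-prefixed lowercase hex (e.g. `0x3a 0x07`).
0xf0 0xff 0xff 0xbf

line 3 (jz): pack op=0x5f:7|imm=-16:25 = 0xbffffff0; little→ f0 ff ff bf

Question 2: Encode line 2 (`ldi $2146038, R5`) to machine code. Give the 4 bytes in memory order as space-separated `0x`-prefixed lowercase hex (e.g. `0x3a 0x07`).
0xf6 0xbe 0x60 0xd3

line 2 (ldi): pack op=0x69:7|rd=5:3|imm=2146038:22 = 0xd360bef6; little→ f6 be 60 d3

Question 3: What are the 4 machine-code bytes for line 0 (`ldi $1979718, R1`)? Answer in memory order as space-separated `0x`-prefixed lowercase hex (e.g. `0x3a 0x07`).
0. ldi fields op=0x69:7|rd=1:3|imm=1979718:22 → word d25e3546h → 46 35 5e d2

0x46 0x35 0x5e 0xd2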